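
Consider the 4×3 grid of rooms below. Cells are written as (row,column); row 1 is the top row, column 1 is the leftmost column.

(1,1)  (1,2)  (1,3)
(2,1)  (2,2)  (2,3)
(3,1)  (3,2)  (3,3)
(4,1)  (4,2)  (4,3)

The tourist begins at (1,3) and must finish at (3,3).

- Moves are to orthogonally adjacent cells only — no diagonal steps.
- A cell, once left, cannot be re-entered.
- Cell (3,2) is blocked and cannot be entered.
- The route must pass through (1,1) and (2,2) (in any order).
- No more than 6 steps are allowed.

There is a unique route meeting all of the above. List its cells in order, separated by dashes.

The 6-move cap with required stops at (1,1), (2,2) leaves no slack for detours.
Route from (1,3): 2× left (reaching (1,1)), down to (2,1), 2× right (reaching (2,3)), down to (3,3) — 6 moves in all.
Check: all required cells visited; 6 ≤ 6 moves.

(1,3) - (1,2) - (1,1) - (2,1) - (2,2) - (2,3) - (3,3)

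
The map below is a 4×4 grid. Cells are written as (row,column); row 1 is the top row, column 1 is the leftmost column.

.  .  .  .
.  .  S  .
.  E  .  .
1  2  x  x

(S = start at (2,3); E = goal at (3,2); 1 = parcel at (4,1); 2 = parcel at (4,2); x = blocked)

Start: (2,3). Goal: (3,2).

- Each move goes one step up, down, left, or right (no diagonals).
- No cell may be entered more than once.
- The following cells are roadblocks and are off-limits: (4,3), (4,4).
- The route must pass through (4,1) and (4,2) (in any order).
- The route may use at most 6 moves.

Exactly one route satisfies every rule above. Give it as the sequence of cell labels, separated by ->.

(2,3) -> (2,2) -> (2,1) -> (3,1) -> (4,1) -> (4,2) -> (3,2)

The budget equals the shortest possible length, so every move has to be on a shortest route through the required cells.
Route from (2,3): left 2 to (2,1), down 2 to (4,1), right 1 to (4,2), up 1 to (3,2) — 6 moves in all.
Check: all required cells visited; 6 ≤ 6 moves.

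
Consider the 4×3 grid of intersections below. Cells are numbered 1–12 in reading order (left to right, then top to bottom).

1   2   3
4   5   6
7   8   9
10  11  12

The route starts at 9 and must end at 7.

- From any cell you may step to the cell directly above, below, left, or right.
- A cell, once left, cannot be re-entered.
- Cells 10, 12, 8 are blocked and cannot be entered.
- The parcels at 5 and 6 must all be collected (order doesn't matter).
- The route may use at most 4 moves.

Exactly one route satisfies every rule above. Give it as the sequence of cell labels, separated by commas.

9, 6, 5, 4, 7

The 4-move cap with required stops at 5, 6 leaves no slack for detours.
Route from 9: up 1 to 6, left 2 to 4, down 1 to 7 — 4 moves in all.
Check: all required cells visited; 4 ≤ 4 moves.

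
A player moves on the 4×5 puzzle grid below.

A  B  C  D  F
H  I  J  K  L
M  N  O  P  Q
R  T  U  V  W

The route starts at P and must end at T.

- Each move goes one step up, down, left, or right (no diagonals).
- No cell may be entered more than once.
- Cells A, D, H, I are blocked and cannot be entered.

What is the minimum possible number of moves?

The Manhattan distance from P to T is |3−4| + |4−2| = 3, so at least 3 moves are needed.
A route of 3 moves achieves this: P → V → U → T.
Since 3 matches the lower bound, it is optimal.

3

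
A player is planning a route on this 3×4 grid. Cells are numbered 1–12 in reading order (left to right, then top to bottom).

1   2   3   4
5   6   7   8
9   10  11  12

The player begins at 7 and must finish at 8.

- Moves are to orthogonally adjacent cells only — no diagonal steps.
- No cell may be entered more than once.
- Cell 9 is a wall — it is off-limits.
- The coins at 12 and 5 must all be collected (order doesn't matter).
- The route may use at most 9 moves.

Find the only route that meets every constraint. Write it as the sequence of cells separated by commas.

7, 3, 2, 1, 5, 6, 10, 11, 12, 8

The budget equals the shortest possible length, so every move has to be on a shortest route through the required cells.
Route from 7: up to 3, 2× left (reaching 1), down to 5, right to 6, down to 10, 2× right (reaching 12), up to 8 — 9 moves in all.
Check: all required cells visited; 9 ≤ 9 moves.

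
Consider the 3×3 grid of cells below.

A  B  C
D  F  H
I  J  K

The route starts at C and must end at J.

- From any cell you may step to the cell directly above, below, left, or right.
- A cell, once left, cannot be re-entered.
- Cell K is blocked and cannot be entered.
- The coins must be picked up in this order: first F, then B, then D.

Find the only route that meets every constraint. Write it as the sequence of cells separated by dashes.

C - H - F - B - A - D - I - J

The waypoints must appear in the order F, B, D, with no cell reused.
Route from C: down 1 to H, left 1 to F, up 1 to B, left 1 to A, down 2 to I, right 1 to J — 7 moves in all.
Check: order respected (F at step 2, B at step 3, D at step 5).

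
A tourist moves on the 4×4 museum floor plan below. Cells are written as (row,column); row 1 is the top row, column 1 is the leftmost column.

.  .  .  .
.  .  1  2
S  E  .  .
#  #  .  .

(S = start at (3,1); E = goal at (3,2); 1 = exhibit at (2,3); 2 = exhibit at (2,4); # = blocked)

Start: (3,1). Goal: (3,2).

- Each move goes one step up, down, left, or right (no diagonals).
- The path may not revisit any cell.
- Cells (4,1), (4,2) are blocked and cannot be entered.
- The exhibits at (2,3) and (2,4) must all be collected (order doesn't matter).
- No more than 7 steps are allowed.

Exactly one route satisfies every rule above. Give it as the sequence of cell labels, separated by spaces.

(3,1) (2,1) (2,2) (2,3) (2,4) (3,4) (3,3) (3,2)

The 7-move cap with required stops at (2,3), (2,4) leaves no slack for detours.
Route from (3,1): up to (2,1), 3× right (reaching (2,4)), down to (3,4), 2× left (reaching (3,2)) — 7 moves in all.
Check: all required cells visited; 7 ≤ 7 moves.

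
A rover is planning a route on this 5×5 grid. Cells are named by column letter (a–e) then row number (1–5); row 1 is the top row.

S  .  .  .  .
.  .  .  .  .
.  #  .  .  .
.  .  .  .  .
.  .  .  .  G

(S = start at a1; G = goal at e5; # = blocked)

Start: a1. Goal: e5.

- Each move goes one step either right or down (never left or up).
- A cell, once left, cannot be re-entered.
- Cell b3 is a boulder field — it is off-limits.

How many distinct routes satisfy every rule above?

40

A right/down-only route from a1 to e5 makes exactly 4 down-moves and 4 right-moves in some order.
With no other constraints that would be C(8,4) = 70 routes.
Subtract routes through each blocked cell (inclusion–exclusion for overlaps): − through b3: 30 → 40.
That gives 40 routes.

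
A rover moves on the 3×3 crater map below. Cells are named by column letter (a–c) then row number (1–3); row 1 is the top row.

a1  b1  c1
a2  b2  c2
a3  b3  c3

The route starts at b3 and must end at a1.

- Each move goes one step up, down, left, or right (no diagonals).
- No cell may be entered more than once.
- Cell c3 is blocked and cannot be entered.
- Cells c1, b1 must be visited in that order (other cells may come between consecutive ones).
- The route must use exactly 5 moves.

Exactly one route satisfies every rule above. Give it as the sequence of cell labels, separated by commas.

b3, b2, c2, c1, b1, a1

The waypoints must appear in the order c1, b1, with no cell reused.
Route from b3: up 1 to b2, right 1 to c2, up 1 to c1, left 2 to a1 — 5 moves in all.
Check: order respected (c1 at step 3, b1 at step 4); 5 moves as required.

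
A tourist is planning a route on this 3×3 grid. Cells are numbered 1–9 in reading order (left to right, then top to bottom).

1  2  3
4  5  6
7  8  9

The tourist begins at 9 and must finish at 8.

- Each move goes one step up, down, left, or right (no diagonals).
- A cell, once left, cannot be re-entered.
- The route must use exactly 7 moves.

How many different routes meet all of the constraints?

Need simple routes of exactly 7 moves from 9 to 8 (Manhattan distance 1, so 3 moves are spent on a detour and 3 undoing it).
Enumerating: 9 6 3 2 5 4 7 8 | 9 6 3 2 1 4 7 8 | 9 6 3 2 1 4 5 8 | 9 6 5 2 1 4 7 8.
That gives 4 routes.

4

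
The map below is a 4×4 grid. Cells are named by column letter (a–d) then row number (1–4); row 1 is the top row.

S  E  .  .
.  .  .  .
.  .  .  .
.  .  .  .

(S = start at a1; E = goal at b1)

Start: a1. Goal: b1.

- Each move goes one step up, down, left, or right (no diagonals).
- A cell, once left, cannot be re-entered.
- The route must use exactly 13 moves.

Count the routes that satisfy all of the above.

24

Need simple routes of exactly 13 moves from a1 to b1 (Manhattan distance 1, so 6 moves are spent on a detour and 6 undoing it).
Branch systematically from the start, pruning whenever the remaining move budget drops below the Manhattan distance to b1 or differs from it in parity. Every completion starts via a2: 24 (no valid completion starts via b1).
That gives 24 routes.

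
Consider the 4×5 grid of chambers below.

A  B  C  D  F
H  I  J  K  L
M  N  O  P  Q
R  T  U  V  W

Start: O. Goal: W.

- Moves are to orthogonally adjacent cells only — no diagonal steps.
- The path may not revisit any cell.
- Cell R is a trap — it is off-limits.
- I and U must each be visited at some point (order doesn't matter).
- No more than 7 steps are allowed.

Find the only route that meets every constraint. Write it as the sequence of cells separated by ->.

O -> J -> I -> N -> T -> U -> V -> W

The 7-move cap with required stops at I, U leaves no slack for detours.
Route from O: up 1 to J, left 1 to I, down 2 to T, right 3 to W — 7 moves in all.
Check: all required cells visited; 7 ≤ 7 moves.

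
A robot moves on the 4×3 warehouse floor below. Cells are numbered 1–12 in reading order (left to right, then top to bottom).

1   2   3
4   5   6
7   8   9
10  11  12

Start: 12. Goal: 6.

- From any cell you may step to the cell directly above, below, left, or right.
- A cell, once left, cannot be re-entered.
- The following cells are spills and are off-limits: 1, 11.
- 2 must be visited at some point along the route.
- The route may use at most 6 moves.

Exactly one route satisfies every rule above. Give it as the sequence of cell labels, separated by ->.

The 6-move cap with required stops at 2 leaves no slack for detours.
Route from 12: up to 9, left to 8, 2× up (reaching 2), right to 3, down to 6 — 6 moves in all.
Check: all required cells visited; 6 ≤ 6 moves.

12 -> 9 -> 8 -> 5 -> 2 -> 3 -> 6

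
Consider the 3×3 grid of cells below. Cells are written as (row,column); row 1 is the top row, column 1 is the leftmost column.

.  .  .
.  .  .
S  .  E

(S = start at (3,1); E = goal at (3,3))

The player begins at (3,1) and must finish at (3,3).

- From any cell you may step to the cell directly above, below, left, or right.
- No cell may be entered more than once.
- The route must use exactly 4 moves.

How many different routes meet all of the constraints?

Need simple routes of exactly 4 moves from (3,1) to (3,3) (Manhattan distance 2, so 1 moves are spent on a detour and 1 undoing it).
Enumerating: (3,1) (2,1) (2,2) (3,2) (3,3) | (3,1) (2,1) (2,2) (2,3) (3,3) | (3,1) (3,2) (2,2) (2,3) (3,3).
That gives 3 routes.

3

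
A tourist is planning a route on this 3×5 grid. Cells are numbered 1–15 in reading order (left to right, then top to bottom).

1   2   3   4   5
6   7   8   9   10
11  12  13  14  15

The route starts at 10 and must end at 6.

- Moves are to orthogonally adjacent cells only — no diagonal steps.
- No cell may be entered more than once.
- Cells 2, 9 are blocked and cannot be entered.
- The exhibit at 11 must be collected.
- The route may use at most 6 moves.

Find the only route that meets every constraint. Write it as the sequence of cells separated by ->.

10 -> 15 -> 14 -> 13 -> 12 -> 11 -> 6

The budget equals the shortest possible length, so every move has to be on a shortest route through the required cells.
Route from 10: down 1 to 15, left 4 to 11, up 1 to 6 — 6 moves in all.
Check: all required cells visited; 6 ≤ 6 moves.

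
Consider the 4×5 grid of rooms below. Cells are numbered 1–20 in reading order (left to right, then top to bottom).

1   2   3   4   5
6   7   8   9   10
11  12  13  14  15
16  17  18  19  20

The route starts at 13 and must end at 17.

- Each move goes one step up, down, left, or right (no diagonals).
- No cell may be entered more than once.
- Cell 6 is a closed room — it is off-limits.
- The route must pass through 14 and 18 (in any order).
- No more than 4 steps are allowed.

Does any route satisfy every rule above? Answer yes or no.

yes

One route that works: 13 → 14 → 19 → 18 → 17.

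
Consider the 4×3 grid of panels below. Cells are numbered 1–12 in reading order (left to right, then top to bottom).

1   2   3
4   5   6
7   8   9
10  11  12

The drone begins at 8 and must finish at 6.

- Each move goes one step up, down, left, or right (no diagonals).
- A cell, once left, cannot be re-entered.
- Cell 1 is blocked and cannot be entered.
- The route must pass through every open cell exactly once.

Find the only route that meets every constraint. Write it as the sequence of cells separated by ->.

8 -> 9 -> 12 -> 11 -> 10 -> 7 -> 4 -> 5 -> 2 -> 3 -> 6

Need to visit all 11 open cells exactly once, starting at 8 and ending at 6.
Route from 8: right to 9, down to 12, 2× left (reaching 10), 2× up (reaching 4), right to 5, up to 2, right to 3, down to 6 — 10 moves in all.
Check: all 11 open cells covered.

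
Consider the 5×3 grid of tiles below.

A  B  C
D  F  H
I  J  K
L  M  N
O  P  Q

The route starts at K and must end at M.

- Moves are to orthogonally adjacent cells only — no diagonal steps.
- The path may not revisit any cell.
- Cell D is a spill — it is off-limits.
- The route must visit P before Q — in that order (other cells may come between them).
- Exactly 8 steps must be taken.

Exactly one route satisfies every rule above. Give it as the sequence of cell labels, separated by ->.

The waypoints must appear in the order P, Q, with no cell reused.
Route from K: 2× left (reaching I), 2× down (reaching O), 2× right (reaching Q), up to N, left to M — 8 moves in all.
Check: order respected (P at step 5, Q at step 6); 8 moves as required.

K -> J -> I -> L -> O -> P -> Q -> N -> M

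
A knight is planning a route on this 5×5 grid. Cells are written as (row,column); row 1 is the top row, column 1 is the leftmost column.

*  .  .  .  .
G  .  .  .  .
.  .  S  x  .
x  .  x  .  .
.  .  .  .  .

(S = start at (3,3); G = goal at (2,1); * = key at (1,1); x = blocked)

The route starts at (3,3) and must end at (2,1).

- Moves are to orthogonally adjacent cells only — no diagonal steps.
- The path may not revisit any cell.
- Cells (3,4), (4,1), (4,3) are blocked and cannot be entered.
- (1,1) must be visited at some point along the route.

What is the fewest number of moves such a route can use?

5

Any route passes through (1,1) somewhere between (3,3) and (2,1). Summing Manhattan distances along the two legs ((3,3) → (1,1) → (2,1)) gives a lower bound of 4 + 1 = 5 moves.
A route of 5 moves achieves this: (3,3) → (2,3) → (1,3) → (1,2) → (1,1) → (2,1).
Since 5 matches the lower bound, it is optimal.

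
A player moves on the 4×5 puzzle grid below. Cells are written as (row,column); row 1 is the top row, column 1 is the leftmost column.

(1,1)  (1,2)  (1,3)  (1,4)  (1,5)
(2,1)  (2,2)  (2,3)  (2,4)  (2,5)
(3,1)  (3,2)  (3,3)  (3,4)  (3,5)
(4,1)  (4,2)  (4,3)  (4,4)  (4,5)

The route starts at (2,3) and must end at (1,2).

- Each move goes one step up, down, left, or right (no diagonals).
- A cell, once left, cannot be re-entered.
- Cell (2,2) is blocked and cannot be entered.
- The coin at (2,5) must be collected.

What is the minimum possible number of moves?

Any route passes through (2,5) somewhere between (2,3) and (1,2). Summing Manhattan distances along the two legs ((2,3) → (2,5) → (1,2)) gives a lower bound of 2 + 4 = 6 moves.
A route of 6 moves achieves this: (2,3) → (2,4) → (2,5) → (1,5) → (1,4) → (1,3) → (1,2).
Since 6 matches the lower bound, it is optimal.

6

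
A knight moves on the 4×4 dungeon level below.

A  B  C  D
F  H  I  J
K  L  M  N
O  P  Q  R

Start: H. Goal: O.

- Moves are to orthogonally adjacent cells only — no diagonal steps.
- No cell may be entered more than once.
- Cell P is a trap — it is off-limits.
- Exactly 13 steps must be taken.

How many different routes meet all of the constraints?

Need simple routes of exactly 13 moves from H to O (Manhattan distance 3, so 5 moves are spent on a detour and 5 undoing it).
Enumerating: H L M Q R N J D C B A F K O | H L M Q R N J I C B A F K O | H F A B C I J N R Q M L K O | H F A B C D J N R Q M L K O | H I M Q R N J D C B A F K O.
That gives 5 routes.

5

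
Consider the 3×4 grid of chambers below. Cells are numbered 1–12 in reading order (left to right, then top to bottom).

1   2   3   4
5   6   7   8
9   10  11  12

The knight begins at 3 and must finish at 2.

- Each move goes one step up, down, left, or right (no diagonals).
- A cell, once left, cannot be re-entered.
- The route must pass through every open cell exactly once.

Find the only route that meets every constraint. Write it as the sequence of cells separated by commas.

3, 4, 8, 12, 11, 7, 6, 10, 9, 5, 1, 2

Need to visit all 12 open cells exactly once, starting at 3 and ending at 2.
Route from 3: right to 4, 2× down (reaching 12), left to 11, up to 7, left to 6, down to 10, left to 9, 2× up (reaching 1), right to 2 — 11 moves in all.
Check: all 12 open cells covered.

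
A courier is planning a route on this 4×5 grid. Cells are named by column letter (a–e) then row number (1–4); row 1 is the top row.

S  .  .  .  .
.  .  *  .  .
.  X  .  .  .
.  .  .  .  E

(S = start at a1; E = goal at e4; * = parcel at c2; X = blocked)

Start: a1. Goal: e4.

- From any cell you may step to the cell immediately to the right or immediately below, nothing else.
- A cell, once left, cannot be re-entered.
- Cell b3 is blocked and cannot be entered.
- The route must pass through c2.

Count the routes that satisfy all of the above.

18

A right/down-only route from a1 to e4 makes exactly 3 down-moves and 4 right-moves in some order.
With no other constraints that would be C(7,3) = 35 routes.
Split at c2 and multiply the segment counts (each segment already excludes blocked cells): a1→c2: 3; c2→e4: 6; product = 18.
That gives 18 routes.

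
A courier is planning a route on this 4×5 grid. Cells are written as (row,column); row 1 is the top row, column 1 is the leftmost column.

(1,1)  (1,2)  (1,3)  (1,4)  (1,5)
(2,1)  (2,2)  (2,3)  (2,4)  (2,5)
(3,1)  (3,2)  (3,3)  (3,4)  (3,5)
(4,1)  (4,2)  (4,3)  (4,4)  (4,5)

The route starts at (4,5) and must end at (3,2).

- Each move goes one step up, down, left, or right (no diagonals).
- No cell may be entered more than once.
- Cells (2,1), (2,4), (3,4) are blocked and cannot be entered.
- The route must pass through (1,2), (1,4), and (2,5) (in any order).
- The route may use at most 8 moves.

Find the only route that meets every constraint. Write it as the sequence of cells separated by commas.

Any route must reach (1,2), (1,4), and (2,5) and still end at (3,2) within 8 moves, so the order of the required stops is forced.
Route from (4,5): 3× up (reaching (1,5)), 3× left (reaching (1,2)), 2× down (reaching (3,2)) — 8 moves in all.
Check: all required cells visited; 8 ≤ 8 moves.

(4,5), (3,5), (2,5), (1,5), (1,4), (1,3), (1,2), (2,2), (3,2)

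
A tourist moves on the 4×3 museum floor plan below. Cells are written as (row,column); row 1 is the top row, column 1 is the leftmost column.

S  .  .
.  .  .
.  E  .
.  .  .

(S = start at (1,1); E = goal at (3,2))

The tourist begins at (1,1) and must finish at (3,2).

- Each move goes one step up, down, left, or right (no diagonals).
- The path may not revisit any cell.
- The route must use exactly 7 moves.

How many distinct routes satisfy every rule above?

Need simple routes of exactly 7 moves from (1,1) to (3,2) (Manhattan distance 3, so 2 moves are spent on a detour and 2 undoing it).
Enumerating: (1,1) (2,1) (3,1) (4,1) (4,2) (4,3) (3,3) (3,2) | (1,1) (2,1) (2,2) (1,2) (1,3) (2,3) (3,3) (3,2) | (1,1) (2,1) (2,2) (2,3) (3,3) (4,3) (4,2) (3,2) | (1,1) (1,2) (2,2) (2,1) (3,1) (4,1) (4,2) (3,2) | (1,1) (1,2) (2,2) (2,3) (3,3) (4,3) (4,2) (3,2) | (1,1) (1,2) (1,3) (2,3) (3,3) (4,3) (4,2) (3,2) | (1,1) (1,2) (1,3) (2,3) (2,2) (2,1) (3,1) (3,2).
That gives 7 routes.

7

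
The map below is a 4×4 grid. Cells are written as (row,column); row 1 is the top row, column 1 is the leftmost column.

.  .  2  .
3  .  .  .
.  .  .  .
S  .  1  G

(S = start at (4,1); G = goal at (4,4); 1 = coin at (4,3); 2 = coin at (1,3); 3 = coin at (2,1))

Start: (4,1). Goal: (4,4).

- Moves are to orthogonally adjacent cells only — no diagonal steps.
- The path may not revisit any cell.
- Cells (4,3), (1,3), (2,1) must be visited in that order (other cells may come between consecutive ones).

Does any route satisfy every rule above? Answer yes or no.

no

Ignoring the required order, 58 revisit-free routes from (4,1) to (4,4) pass through all of (4,3), (1,3), and (2,1); the waypoint orders that occur are (2,1) → (1,3) → (4,3) (45); (4,3) → (2,1) → (1,3) (11); (2,1) → (4,3) → (1,3) (2) — never (4,3) → (1,3) → (2,1).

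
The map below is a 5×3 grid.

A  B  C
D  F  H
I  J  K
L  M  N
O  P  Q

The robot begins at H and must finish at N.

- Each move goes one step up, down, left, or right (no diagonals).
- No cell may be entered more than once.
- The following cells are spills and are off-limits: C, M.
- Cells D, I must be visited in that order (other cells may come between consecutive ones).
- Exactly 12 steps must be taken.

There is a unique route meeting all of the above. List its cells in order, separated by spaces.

H K J F B A D I L O P Q N

The waypoints must appear in the order D, I, with no cell reused.
Route from H: down to K, left to J, 2× up (reaching B), left to A, 4× down (reaching O), 2× right (reaching Q), up to N — 12 moves in all.
Check: order respected (D at step 6, I at step 7); 12 moves as required.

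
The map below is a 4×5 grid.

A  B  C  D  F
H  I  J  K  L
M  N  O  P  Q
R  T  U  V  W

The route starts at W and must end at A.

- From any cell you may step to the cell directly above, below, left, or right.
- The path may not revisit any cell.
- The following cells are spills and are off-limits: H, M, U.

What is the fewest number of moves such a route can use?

The Manhattan distance from W to A is |4−1| + |5−1| = 7, so at least 7 moves are needed.
A route of 7 moves achieves this: W → Q → L → F → D → C → B → A.
Since 7 matches the lower bound, it is optimal.

7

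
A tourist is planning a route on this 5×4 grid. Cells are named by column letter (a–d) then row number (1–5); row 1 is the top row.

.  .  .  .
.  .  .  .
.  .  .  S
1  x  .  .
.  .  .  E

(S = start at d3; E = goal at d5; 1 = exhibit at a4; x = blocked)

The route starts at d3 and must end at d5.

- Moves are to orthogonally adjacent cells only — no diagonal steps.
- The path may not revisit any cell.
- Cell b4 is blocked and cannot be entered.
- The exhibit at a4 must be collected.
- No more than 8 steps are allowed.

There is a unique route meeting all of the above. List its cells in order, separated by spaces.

d3 c3 b3 a3 a4 a5 b5 c5 d5

The 8-move cap with required stops at a4 leaves no slack for detours.
Route from d3: 3× left (reaching a3), 2× down (reaching a5), 3× right (reaching d5) — 8 moves in all.
Check: all required cells visited; 8 ≤ 8 moves.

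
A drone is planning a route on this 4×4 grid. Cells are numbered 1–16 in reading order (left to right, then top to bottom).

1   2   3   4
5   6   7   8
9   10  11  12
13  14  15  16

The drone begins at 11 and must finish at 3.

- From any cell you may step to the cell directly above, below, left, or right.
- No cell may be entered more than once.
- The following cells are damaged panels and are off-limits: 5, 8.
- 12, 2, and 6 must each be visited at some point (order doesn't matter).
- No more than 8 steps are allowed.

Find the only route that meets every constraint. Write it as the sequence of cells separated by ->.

11 -> 12 -> 16 -> 15 -> 14 -> 10 -> 6 -> 2 -> 3

Any route must reach 12, 2, and 6 and still end at 3 within 8 moves, so the order of the required stops is forced.
Route from 11: right 1 to 12, down 1 to 16, left 2 to 14, up 3 to 2, right 1 to 3 — 8 moves in all.
Check: all required cells visited; 8 ≤ 8 moves.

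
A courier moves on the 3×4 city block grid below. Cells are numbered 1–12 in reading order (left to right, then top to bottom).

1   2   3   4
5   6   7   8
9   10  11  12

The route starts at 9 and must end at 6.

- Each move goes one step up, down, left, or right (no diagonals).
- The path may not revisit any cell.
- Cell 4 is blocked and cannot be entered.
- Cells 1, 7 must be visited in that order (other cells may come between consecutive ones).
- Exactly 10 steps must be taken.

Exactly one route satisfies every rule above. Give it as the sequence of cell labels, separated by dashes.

The waypoints must appear in the order 1, 7, with no cell reused.
Route from 9: 2× up (reaching 1), 2× right (reaching 3), down to 7, right to 8, down to 12, 2× left (reaching 10), up to 6 — 10 moves in all.
Check: order respected (1 at step 2, 7 at step 5); 10 moves as required.

9 - 5 - 1 - 2 - 3 - 7 - 8 - 12 - 11 - 10 - 6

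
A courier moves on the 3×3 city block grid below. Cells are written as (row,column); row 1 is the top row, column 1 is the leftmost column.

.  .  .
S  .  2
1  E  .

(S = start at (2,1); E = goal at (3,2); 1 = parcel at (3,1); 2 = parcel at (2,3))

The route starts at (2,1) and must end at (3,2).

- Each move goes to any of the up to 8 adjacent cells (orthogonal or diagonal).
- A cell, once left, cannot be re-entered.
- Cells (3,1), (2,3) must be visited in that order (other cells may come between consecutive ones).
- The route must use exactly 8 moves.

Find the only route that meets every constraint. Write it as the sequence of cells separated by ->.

The waypoints must appear in the order (3,1), (2,3), with no cell reused.
Route from (2,1): down 1 to (3,1), up-right 1 to (2,2), up-left 1 to (1,1), right 2 to (1,3), down 2 to (3,3), left 1 to (3,2) — 8 moves in all.
Check: order respected (1 at step 1, 2 at step 6); 8 moves as required.

(2,1) -> (3,1) -> (2,2) -> (1,1) -> (1,2) -> (1,3) -> (2,3) -> (3,3) -> (3,2)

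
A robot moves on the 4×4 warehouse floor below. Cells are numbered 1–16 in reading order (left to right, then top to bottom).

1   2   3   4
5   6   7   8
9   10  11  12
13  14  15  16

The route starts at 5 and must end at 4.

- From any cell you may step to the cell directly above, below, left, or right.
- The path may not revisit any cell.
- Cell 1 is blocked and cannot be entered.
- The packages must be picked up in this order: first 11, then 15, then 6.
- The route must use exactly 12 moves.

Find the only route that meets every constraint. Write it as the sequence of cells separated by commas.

5, 9, 10, 11, 15, 16, 12, 8, 7, 6, 2, 3, 4

The waypoints must appear in the order 11, 15, 6, with no cell reused.
Route from 5: down 1 to 9, right 2 to 11, down 1 to 15, right 1 to 16, up 2 to 8, left 2 to 6, up 1 to 2, right 2 to 4 — 12 moves in all.
Check: order respected (11 at step 3, 15 at step 4, 6 at step 9); 12 moves as required.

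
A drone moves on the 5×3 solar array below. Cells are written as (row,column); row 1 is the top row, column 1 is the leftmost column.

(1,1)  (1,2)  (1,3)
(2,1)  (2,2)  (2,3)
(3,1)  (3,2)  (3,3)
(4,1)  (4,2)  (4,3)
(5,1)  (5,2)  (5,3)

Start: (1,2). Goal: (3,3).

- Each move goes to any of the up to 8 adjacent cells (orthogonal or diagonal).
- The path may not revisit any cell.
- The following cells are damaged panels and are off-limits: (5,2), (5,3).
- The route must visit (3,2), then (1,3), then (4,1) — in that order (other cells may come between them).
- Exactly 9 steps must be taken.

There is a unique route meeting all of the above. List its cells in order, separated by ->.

(1,2) -> (2,1) -> (3,2) -> (2,3) -> (1,3) -> (2,2) -> (3,1) -> (4,1) -> (4,2) -> (3,3)

The waypoints must appear in the order (3,2), (1,3), (4,1), with no cell reused.
Route from (1,2): down-left 1 to (2,1), down-right 1 to (3,2), up-right 1 to (2,3), up 1 to (1,3), down-left 2 to (3,1), down 1 to (4,1), right 1 to (4,2), up-right 1 to (3,3) — 9 moves in all.
Check: order respected ((3,2) at step 2, (1,3) at step 4, (4,1) at step 7); 9 moves as required.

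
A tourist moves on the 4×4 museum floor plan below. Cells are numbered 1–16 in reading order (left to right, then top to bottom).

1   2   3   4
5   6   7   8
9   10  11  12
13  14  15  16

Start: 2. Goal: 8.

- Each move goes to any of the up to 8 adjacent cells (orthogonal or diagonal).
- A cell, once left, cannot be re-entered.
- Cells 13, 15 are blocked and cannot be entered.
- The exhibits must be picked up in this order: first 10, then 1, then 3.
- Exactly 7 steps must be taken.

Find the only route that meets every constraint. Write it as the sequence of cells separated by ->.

2 -> 7 -> 10 -> 5 -> 1 -> 6 -> 3 -> 8

The waypoints must appear in the order 10, 1, 3, with no cell reused.
Route from 2: down-right 1 to 7, down-left 1 to 10, up-left 1 to 5, up 1 to 1, down-right 1 to 6, up-right 1 to 3, down-right 1 to 8 — 7 moves in all.
Check: order respected (10 at step 2, 1 at step 4, 3 at step 6); 7 moves as required.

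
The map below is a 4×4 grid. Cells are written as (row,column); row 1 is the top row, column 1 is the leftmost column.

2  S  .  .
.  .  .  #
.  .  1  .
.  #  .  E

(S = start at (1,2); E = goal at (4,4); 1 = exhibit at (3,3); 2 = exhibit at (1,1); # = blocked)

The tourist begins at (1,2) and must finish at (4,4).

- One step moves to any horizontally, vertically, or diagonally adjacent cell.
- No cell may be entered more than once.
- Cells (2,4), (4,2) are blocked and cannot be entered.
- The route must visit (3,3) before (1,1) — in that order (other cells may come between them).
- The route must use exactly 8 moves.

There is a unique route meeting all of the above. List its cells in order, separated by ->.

(1,2) -> (2,3) -> (3,3) -> (2,2) -> (1,1) -> (2,1) -> (3,2) -> (4,3) -> (4,4)

The waypoints must appear in the order (3,3), (1,1), with no cell reused.
Route from (1,2): down-right 1 to (2,3), down 1 to (3,3), up-left 2 to (1,1), down 1 to (2,1), down-right 2 to (4,3), right 1 to (4,4) — 8 moves in all.
Check: order respected (1 at step 2, 2 at step 4); 8 moves as required.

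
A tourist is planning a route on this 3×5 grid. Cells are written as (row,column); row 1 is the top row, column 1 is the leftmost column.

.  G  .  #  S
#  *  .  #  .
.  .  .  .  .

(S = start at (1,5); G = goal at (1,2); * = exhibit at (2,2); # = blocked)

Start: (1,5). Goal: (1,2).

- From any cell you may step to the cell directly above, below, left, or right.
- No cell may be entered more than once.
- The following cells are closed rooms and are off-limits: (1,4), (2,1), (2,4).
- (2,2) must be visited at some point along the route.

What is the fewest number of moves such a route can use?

Any route passes through (2,2) somewhere between (1,5) and (1,2). Summing Manhattan distances along the two legs ((1,5) → (2,2) → (1,2)) gives a lower bound of 4 + 1 = 5 moves.
That bound ignores the blocked cells. Measuring each leg by the fewest moves that actually steer around them ((1,5)→(2,2): 6; (2,2)→(1,2): 1) raises the lower bound to 7.
A route of 7 moves exists: (1,5) → (2,5) → (3,5) → (3,4) → (3,3) → (2,3) → (2,2) → (1,2).
Since 7 matches that lower bound, it is optimal.

7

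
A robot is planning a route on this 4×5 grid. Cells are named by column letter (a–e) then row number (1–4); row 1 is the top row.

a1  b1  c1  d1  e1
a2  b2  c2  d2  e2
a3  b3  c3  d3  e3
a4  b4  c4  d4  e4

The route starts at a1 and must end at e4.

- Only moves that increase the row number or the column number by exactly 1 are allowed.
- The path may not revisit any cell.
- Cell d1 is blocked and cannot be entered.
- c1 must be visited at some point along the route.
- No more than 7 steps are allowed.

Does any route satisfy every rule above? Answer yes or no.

yes

One route that works: a1 → b1 → c1 → c2 → c3 → c4 → d4 → e4.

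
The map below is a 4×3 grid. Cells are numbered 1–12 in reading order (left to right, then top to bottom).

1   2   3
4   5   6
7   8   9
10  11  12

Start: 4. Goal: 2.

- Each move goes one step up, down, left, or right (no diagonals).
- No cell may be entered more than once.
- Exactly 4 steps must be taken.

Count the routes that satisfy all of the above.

Need simple routes of exactly 4 moves from 4 to 2 (Manhattan distance 2, so 1 moves are spent on a detour and 1 undoing it).
Enumerating: 4 7 8 5 2 | 4 5 6 3 2.
That gives 2 routes.

2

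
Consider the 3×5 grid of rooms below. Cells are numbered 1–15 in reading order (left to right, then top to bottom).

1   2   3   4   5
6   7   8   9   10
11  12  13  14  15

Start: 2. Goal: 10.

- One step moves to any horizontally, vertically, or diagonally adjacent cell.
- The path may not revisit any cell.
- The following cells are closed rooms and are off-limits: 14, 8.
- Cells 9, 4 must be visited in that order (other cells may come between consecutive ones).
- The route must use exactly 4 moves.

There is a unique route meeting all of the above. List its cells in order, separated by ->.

The waypoints must appear in the order 9, 4, with no cell reused.
Route from 2: right to 3, down-right to 9, up to 4, down-right to 10 — 4 moves in all.
Check: order respected (9 at step 2, 4 at step 3); 4 moves as required.

2 -> 3 -> 9 -> 4 -> 10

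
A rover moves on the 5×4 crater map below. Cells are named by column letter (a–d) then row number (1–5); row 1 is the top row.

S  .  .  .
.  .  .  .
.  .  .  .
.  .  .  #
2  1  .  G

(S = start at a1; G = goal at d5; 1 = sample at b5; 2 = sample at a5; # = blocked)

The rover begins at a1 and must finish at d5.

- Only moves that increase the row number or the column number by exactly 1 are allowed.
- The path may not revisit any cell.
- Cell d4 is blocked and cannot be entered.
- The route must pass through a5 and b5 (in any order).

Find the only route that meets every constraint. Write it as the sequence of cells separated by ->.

a1 -> a2 -> a3 -> a4 -> a5 -> b5 -> c5 -> d5

Moves only go right or down, so the column and row indices never decrease.
Route from a1: down 4 to a5, right 3 to d5 — 7 moves in all.
Check: all required cells visited.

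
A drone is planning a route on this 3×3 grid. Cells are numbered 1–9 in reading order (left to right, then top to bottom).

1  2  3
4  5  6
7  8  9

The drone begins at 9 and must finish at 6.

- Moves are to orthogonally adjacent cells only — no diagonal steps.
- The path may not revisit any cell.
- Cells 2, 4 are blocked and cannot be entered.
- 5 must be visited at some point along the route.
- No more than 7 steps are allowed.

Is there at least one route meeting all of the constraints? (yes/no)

yes

One route that works: 9 → 8 → 5 → 6.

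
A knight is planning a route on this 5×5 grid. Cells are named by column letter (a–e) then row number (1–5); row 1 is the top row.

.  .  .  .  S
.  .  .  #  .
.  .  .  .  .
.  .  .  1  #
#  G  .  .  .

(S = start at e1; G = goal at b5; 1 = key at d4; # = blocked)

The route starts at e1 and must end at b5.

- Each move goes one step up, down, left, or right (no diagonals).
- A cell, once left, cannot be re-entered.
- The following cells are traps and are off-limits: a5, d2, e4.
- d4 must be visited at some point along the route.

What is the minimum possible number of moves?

Any route passes through d4 somewhere between e1 and b5. Summing Manhattan distances along the two legs (e1 → d4 → b5) gives a lower bound of 4 + 3 = 7 moves.
A route of 7 moves achieves this: e1 → e2 → e3 → d3 → d4 → d5 → c5 → b5.
Since 7 matches the lower bound, it is optimal.

7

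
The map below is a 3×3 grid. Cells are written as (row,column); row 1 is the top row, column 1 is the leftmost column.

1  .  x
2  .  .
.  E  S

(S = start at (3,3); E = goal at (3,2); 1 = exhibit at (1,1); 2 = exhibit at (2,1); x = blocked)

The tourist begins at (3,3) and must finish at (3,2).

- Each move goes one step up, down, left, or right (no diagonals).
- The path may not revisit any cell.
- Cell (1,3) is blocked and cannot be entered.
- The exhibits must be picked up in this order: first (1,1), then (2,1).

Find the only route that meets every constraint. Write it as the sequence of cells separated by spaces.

(3,3) (2,3) (2,2) (1,2) (1,1) (2,1) (3,1) (3,2)

The waypoints must appear in the order (1,1), (2,1), with no cell reused.
Route from (3,3): up to (2,3), left to (2,2), up to (1,2), left to (1,1), 2× down (reaching (3,1)), right to (3,2) — 7 moves in all.
Check: order respected (1 at step 4, 2 at step 5).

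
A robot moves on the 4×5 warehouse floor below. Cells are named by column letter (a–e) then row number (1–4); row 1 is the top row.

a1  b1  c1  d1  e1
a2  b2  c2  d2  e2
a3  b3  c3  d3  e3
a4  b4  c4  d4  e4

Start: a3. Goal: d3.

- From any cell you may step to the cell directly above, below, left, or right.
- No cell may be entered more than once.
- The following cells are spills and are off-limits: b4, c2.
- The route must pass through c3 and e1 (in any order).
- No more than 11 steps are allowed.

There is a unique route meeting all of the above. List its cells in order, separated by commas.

The 11-move cap with required stops at c3, e1 leaves no slack for detours.
Route from a3: right 2 to c3, down 1 to c4, right 2 to e4, up 3 to e1, left 1 to d1, down 2 to d3 — 11 moves in all.
Check: all required cells visited; 11 ≤ 11 moves.

a3, b3, c3, c4, d4, e4, e3, e2, e1, d1, d2, d3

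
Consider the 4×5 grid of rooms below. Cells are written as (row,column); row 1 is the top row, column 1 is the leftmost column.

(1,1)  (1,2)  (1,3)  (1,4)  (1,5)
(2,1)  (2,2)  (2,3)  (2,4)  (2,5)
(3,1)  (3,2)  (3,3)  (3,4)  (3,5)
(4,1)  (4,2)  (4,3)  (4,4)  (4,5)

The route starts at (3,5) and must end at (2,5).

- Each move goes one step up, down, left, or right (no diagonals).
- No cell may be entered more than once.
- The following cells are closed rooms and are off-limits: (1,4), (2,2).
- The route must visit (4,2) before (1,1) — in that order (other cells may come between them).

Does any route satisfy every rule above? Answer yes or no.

yes

One route that works: (3,5) → (4,5) → (4,4) → (4,3) → (4,2) → (3,2) → (3,1) → (2,1) → (1,1) → (1,2) → (1,3) → (2,3) → (2,4) → (2,5).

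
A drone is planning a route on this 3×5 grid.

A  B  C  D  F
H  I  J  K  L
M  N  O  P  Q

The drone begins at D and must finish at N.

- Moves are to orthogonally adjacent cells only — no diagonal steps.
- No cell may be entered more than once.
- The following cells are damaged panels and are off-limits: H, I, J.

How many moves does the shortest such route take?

4

The Manhattan distance from D to N is |1−3| + |4−2| = 4, so at least 4 moves are needed.
A route of 4 moves achieves this: D → K → P → O → N.
Since 4 matches the lower bound, it is optimal.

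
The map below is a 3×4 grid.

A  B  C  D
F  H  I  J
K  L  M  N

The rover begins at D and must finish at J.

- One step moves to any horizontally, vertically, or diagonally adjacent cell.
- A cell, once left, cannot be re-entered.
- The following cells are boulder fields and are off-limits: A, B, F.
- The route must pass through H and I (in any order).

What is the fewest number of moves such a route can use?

Any route passes through H and I in some order between D and J. Summing Chebyshev distances along each leg and taking the cheapest ordering (D → I → H → J) gives a lower bound of 1 + 1 + 2 = 4 moves.
A route of 4 moves achieves this: D → C → H → I → J.
Since 4 matches the lower bound, it is optimal.

4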